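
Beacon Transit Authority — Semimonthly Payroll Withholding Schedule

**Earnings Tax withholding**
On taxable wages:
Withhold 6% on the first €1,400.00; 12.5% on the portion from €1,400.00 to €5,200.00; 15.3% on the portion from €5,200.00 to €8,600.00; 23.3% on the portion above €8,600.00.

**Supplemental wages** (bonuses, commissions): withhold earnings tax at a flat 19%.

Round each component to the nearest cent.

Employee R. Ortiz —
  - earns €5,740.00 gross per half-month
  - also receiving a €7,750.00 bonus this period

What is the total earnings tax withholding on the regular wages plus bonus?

Earnings Tax: taxable = €5,740.00
  €559.00 + 15.3% × (€5,740.00 − €5,200.00) = €559.00 + 15.3% × €540.00 = €641.62
Supplemental (19% flat on bonus): 19% × €7,750.00 = €1,472.50
Total earnings tax: €641.62 + €1,472.50 = €2,114.12

€2,114.12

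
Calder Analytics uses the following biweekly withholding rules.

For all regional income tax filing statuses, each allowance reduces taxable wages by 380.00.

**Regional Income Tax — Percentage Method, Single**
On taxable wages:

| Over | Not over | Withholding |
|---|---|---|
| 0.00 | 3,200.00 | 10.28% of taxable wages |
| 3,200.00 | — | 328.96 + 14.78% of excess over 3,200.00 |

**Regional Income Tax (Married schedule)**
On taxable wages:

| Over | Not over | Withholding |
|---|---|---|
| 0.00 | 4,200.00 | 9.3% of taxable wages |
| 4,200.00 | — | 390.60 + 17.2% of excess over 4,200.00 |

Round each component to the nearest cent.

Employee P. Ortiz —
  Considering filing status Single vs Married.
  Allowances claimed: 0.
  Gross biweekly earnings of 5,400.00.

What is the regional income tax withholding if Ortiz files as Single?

654.12

Regional Income Tax (Single): taxable = 5,400.00
  328.96 + 14.78% × (5,400.00 − 3,200.00) = 328.96 + 14.78% × 2,200.00 = 654.12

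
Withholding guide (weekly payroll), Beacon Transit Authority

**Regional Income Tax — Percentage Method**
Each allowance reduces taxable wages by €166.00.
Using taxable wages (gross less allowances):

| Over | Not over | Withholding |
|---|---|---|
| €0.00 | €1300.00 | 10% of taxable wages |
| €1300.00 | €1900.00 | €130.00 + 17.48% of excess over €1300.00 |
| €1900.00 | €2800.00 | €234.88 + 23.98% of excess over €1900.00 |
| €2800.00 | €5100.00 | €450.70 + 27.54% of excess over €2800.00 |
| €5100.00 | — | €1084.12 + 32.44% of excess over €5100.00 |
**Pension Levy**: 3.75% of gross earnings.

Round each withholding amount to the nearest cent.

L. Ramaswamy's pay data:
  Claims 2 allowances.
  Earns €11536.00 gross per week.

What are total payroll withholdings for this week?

Regional Income Tax: taxable = €11536.00 − 2×€166.00 = €11204.00
  €1084.12 + 32.44% × (€11204.00 − €5100.00) = €1084.12 + 32.44% × €6104.00 = €3064.26
Pension Levy: 3.75% × €11536.00 = €432.60
Total: €3064.26 + €432.60 = €3496.86

€3496.86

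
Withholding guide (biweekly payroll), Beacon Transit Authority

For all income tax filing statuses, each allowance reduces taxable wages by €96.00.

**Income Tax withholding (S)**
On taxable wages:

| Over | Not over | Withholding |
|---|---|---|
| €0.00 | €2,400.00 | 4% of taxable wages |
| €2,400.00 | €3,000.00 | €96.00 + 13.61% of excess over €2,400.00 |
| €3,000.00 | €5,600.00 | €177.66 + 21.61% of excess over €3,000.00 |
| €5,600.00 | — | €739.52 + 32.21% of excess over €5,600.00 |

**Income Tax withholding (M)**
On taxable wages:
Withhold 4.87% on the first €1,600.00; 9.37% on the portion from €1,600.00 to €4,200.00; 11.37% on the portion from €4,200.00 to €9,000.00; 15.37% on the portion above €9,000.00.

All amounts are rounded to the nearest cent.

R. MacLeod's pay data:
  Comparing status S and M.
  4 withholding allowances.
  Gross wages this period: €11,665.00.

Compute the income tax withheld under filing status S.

Income Tax (S): taxable = €11,665.00 − 4×€96.00 = €11,281.00
  €739.52 + 32.21% × (€11,281.00 − €5,600.00) = €739.52 + 32.21% × €5,681.00 = €2,569.37

€2,569.37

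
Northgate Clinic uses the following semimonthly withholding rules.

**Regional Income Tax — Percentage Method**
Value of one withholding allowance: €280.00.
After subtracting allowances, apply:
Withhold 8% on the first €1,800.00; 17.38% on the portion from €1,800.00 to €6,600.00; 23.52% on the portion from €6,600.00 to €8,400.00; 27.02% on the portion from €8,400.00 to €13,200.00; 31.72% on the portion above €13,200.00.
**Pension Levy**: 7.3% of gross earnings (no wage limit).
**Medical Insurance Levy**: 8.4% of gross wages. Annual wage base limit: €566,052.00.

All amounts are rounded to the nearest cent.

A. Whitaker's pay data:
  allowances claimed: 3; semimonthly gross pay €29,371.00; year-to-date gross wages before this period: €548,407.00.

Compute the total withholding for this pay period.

Regional Income Tax: taxable = €29,371.00 − 3×€280.00 = €28,531.00
  €2,698.56 + 31.72% × (€28,531.00 − €13,200.00) = €2,698.56 + 31.72% × €15,331.00 = €7,561.55
Pension Levy: 7.3% × €29,371.00 = €2,144.08
Medical Insurance Levy: cap €566,052.00 − YTD €548,407.00 = €17,645.00 subject; 8.4% × €17,645.00 = €1,482.18
Total: €7,561.55 + €2,144.08 + €1,482.18 = €11,187.81

€11,187.81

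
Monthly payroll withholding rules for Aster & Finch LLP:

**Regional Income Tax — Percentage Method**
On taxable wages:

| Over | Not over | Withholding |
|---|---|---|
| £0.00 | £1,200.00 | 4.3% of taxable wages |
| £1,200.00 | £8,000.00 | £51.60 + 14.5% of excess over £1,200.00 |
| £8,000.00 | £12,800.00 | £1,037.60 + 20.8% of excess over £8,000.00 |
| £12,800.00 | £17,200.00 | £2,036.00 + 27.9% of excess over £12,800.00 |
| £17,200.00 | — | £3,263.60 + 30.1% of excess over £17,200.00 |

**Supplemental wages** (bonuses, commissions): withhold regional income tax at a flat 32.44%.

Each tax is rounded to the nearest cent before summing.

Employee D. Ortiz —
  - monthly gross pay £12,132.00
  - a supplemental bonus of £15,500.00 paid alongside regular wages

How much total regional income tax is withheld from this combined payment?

Regional Income Tax: taxable = £12,132.00
  £1,037.60 + 20.8% × (£12,132.00 − £8,000.00) = £1,037.60 + 20.8% × £4,132.00 = £1,897.06
Supplemental (32.44% flat on bonus): 32.44% × £15,500.00 = £5,028.20
Total regional income tax: £1,897.06 + £5,028.20 = £6,925.26

£6,925.26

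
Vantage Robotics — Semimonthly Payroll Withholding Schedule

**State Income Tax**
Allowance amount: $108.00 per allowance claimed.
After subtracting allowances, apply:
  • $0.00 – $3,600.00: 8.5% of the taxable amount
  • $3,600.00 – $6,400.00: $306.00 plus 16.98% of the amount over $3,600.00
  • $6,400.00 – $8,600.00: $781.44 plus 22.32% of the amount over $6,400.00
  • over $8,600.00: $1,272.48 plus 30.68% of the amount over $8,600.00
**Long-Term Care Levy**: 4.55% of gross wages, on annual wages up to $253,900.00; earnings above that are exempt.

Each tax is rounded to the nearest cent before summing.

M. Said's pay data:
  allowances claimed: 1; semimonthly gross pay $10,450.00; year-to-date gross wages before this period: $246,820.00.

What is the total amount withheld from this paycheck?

State Income Tax: taxable = $10,450.00 − 1×$108.00 = $10,342.00
  $1,272.48 + 30.68% × ($10,342.00 − $8,600.00) = $1,272.48 + 30.68% × $1,742.00 = $1,806.93
Long-Term Care Levy: cap $253,900.00 − YTD $246,820.00 = $7,080.00 subject; 4.55% × $7,080.00 = $322.14
Total: $1,806.93 + $322.14 = $2,129.07

$2,129.07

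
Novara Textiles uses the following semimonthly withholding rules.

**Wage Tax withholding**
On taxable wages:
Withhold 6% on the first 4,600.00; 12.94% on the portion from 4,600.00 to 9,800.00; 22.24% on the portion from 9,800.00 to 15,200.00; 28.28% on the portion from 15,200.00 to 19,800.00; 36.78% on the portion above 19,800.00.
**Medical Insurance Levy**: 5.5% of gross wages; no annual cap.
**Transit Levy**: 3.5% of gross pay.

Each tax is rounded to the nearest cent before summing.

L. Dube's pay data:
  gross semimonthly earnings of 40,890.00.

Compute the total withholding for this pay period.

14,887.72

Wage Tax: taxable = 40,890.00
  3,450.72 + 36.78% × (40,890.00 − 19,800.00) = 3,450.72 + 36.78% × 21,090.00 = 11,207.62
Medical Insurance Levy: 5.5% × 40,890.00 = 2,248.95
Transit Levy: 3.5% × 40,890.00 = 1,431.15
Total: 11,207.62 + 2,248.95 + 1,431.15 = 14,887.72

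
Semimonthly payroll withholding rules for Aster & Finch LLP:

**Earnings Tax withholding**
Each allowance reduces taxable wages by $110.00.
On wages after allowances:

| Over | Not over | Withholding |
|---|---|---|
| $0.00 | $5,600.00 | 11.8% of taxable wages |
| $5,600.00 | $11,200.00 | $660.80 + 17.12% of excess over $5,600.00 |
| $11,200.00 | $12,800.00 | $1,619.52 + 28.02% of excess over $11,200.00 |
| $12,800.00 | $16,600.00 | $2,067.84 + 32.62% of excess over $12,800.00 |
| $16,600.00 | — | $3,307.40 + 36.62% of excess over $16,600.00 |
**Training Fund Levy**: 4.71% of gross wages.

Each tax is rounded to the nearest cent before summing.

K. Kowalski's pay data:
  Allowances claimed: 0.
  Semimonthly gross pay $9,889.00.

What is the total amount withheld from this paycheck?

Earnings Tax: taxable = $9,889.00
  $660.80 + 17.12% × ($9,889.00 − $5,600.00) = $660.80 + 17.12% × $4,289.00 = $1,395.08
Training Fund Levy: 4.71% × $9,889.00 = $465.77
Total: $1,395.08 + $465.77 = $1,860.85

$1,860.85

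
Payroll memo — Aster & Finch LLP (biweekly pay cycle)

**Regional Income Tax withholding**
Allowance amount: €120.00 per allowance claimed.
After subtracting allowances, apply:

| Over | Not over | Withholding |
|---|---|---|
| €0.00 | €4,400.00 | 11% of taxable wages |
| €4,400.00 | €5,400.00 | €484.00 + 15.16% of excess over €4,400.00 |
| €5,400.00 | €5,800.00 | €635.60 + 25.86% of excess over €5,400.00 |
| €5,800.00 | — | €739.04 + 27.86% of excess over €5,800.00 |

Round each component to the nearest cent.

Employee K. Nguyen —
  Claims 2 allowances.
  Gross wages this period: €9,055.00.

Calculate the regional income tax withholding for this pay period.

€1,579.02

Regional Income Tax: taxable = €9,055.00 − 2×€120.00 = €8,815.00
  €739.04 + 27.86% × (€8,815.00 − €5,800.00) = €739.04 + 27.86% × €3,015.00 = €1,579.02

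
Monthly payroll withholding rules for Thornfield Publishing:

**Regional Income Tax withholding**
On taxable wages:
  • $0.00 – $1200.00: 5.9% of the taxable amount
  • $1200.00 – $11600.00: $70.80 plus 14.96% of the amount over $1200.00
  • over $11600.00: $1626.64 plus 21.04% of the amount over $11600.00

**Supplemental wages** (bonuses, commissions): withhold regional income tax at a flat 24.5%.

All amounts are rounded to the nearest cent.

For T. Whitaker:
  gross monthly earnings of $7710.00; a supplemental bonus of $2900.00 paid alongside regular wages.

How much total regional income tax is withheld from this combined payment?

$1755.20

Regional Income Tax: taxable = $7710.00
  $70.80 + 14.96% × ($7710.00 − $1200.00) = $70.80 + 14.96% × $6510.00 = $1044.70
Supplemental (24.5% flat on bonus): 24.5% × $2900.00 = $710.50
Total regional income tax: $1044.70 + $710.50 = $1755.20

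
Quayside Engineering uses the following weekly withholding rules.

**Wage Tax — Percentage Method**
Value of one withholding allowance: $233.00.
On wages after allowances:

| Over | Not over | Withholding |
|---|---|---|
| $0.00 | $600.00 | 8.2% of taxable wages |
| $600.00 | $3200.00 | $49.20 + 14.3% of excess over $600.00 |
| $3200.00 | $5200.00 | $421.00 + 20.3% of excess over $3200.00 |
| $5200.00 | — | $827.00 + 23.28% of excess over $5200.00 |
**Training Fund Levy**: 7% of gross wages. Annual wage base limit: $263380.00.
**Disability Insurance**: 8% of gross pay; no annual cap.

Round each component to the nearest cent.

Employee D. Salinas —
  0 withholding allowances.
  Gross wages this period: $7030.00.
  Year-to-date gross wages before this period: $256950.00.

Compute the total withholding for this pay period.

$2265.52

Wage Tax: taxable = $7030.00
  $827.00 + 23.28% × ($7030.00 − $5200.00) = $827.00 + 23.28% × $1830.00 = $1253.02
Training Fund Levy: cap $263380.00 − YTD $256950.00 = $6430.00 subject; 7% × $6430.00 = $450.10
Disability Insurance: 8% × $7030.00 = $562.40
Total: $1253.02 + $450.10 + $562.40 = $2265.52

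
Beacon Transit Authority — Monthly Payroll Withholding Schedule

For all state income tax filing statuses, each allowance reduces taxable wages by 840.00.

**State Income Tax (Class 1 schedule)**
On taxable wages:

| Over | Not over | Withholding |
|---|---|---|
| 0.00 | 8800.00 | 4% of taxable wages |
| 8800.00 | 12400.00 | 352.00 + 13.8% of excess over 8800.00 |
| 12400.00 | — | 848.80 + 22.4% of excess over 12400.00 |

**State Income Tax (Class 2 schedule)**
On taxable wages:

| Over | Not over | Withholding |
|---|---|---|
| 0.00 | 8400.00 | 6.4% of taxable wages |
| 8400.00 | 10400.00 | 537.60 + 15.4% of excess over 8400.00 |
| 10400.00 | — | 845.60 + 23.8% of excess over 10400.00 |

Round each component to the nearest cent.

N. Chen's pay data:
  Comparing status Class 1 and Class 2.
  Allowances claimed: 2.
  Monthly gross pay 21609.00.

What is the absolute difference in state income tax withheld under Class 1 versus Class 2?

578.20

State Income Tax (Class 1): taxable = 21609.00 − 2×840.00 = 19929.00
  848.80 + 22.4% × (19929.00 − 12400.00) = 848.80 + 22.4% × 7529.00 = 2535.30
State Income Tax (Class 2): taxable = 21609.00 − 2×840.00 = 19929.00
  845.60 + 23.8% × (19929.00 − 10400.00) = 845.60 + 23.8% × 9529.00 = 3113.50
Difference: |2535.30 − 3113.50| = 578.20 (higher under Class 2)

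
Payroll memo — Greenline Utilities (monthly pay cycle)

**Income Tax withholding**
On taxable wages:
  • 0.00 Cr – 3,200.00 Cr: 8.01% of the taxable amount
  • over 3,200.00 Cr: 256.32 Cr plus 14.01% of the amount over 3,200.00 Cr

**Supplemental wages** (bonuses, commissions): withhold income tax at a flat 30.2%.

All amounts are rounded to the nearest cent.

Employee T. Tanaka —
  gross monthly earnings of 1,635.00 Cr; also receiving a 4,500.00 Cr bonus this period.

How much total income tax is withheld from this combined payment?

Income Tax: taxable = 1,635.00 Cr
  8.01% × 1,635.00 Cr = 130.96 Cr
Supplemental (30.2% flat on bonus): 30.2% × 4,500.00 Cr = 1,359.00 Cr
Total income tax: 130.96 Cr + 1,359.00 Cr = 1,489.96 Cr

1,489.96 Cr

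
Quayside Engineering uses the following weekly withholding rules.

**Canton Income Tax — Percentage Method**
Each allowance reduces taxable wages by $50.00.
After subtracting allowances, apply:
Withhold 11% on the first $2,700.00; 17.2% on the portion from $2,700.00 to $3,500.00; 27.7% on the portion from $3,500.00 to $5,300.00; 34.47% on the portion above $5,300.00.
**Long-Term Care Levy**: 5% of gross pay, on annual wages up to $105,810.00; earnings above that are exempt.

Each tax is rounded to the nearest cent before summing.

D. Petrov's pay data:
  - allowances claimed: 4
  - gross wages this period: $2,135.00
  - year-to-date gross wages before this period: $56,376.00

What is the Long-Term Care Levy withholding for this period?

$106.75

Long-Term Care Levy: 5% × $2,135.00 = $106.75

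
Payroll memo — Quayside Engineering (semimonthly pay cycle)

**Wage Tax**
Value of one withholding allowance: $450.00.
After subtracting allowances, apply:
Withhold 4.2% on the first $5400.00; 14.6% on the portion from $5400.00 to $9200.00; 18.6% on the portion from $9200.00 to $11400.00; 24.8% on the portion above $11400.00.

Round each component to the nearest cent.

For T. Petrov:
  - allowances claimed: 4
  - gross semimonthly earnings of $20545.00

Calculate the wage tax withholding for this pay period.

Wage Tax: taxable = $20545.00 − 4×$450.00 = $18745.00
  $1190.80 + 24.8% × ($18745.00 − $11400.00) = $1190.80 + 24.8% × $7345.00 = $3012.36

$3012.36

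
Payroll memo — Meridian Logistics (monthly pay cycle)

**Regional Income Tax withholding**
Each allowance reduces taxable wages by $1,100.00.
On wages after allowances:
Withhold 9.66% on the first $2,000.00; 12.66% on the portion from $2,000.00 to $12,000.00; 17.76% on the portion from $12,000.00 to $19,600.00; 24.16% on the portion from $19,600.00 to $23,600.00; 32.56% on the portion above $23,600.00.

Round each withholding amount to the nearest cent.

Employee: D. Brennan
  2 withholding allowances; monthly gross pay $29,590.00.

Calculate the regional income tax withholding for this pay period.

$5,009.38

Regional Income Tax: taxable = $29,590.00 − 2×$1,100.00 = $27,390.00
  $3,775.36 + 32.56% × ($27,390.00 − $23,600.00) = $3,775.36 + 32.56% × $3,790.00 = $5,009.38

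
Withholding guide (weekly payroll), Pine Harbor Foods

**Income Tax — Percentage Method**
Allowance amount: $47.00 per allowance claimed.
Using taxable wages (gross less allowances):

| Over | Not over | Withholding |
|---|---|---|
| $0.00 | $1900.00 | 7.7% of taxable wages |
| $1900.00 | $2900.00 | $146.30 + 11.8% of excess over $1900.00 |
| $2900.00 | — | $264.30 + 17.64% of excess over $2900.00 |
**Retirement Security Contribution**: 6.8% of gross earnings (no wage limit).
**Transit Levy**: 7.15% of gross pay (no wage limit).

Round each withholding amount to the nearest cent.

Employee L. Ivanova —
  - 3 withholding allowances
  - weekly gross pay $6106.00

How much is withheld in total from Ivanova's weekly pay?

$1656.76

Income Tax: taxable = $6106.00 − 3×$47.00 = $5965.00
  $264.30 + 17.64% × ($5965.00 − $2900.00) = $264.30 + 17.64% × $3065.00 = $804.97
Retirement Security Contribution: 6.8% × $6106.00 = $415.21
Transit Levy: 7.15% × $6106.00 = $436.58
Total: $804.97 + $415.21 + $436.58 = $1656.76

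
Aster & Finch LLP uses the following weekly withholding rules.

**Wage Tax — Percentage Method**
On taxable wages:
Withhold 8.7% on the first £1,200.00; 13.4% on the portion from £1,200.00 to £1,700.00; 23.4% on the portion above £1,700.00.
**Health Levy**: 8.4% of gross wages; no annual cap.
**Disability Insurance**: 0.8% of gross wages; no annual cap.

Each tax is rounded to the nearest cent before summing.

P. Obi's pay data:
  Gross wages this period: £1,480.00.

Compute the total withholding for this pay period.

£278.08

Wage Tax: taxable = £1,480.00
  £104.40 + 13.4% × (£1,480.00 − £1,200.00) = £104.40 + 13.4% × £280.00 = £141.92
Health Levy: 8.4% × £1,480.00 = £124.32
Disability Insurance: 0.8% × £1,480.00 = £11.84
Total: £141.92 + £124.32 + £11.84 = £278.08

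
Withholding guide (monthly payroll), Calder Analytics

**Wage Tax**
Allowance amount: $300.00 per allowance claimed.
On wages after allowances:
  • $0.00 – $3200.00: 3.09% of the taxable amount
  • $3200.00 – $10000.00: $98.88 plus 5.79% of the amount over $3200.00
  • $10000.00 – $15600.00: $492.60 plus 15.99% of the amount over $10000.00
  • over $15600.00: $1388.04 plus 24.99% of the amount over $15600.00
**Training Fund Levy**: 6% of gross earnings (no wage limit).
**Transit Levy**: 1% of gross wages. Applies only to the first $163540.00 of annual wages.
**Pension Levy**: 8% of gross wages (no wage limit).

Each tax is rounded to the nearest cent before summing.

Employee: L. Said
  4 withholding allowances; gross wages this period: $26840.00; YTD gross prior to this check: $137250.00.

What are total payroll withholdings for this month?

$7917.54

Wage Tax: taxable = $26840.00 − 4×$300.00 = $25640.00
  $1388.04 + 24.99% × ($25640.00 − $15600.00) = $1388.04 + 24.99% × $10040.00 = $3897.04
Training Fund Levy: 6% × $26840.00 = $1610.40
Transit Levy: cap $163540.00 − YTD $137250.00 = $26290.00 subject; 1% × $26290.00 = $262.90
Pension Levy: 8% × $26840.00 = $2147.20
Total: $3897.04 + $1610.40 + $262.90 + $2147.20 = $7917.54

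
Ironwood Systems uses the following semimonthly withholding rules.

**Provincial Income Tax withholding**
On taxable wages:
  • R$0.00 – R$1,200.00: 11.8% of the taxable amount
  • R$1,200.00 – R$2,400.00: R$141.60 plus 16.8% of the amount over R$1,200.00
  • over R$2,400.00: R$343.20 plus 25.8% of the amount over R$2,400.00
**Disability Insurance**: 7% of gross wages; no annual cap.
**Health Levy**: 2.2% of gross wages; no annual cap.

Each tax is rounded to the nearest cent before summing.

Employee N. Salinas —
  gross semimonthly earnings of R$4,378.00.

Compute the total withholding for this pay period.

Provincial Income Tax: taxable = R$4,378.00
  R$343.20 + 25.8% × (R$4,378.00 − R$2,400.00) = R$343.20 + 25.8% × R$1,978.00 = R$853.52
Disability Insurance: 7% × R$4,378.00 = R$306.46
Health Levy: 2.2% × R$4,378.00 = R$96.32
Total: R$853.52 + R$306.46 + R$96.32 = R$1,256.30

R$1,256.30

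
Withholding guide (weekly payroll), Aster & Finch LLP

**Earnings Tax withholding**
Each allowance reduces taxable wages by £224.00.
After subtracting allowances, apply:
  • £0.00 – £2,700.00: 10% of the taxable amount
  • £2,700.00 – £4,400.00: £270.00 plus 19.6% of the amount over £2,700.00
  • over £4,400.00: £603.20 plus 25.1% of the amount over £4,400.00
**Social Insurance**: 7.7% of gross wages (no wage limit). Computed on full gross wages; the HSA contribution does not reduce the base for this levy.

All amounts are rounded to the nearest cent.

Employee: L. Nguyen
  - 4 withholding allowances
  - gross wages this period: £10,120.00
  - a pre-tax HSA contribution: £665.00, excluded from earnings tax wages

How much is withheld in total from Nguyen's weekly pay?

Earnings Tax: taxable = £10,120.00 − £665.00 − 4×£224.00 = £8,559.00
  £603.20 + 25.1% × (£8,559.00 − £4,400.00) = £603.20 + 25.1% × £4,159.00 = £1,647.11
Social Insurance: 7.7% × £10,120.00 = £779.24
Total: £1,647.11 + £779.24 = £2,426.35

£2,426.35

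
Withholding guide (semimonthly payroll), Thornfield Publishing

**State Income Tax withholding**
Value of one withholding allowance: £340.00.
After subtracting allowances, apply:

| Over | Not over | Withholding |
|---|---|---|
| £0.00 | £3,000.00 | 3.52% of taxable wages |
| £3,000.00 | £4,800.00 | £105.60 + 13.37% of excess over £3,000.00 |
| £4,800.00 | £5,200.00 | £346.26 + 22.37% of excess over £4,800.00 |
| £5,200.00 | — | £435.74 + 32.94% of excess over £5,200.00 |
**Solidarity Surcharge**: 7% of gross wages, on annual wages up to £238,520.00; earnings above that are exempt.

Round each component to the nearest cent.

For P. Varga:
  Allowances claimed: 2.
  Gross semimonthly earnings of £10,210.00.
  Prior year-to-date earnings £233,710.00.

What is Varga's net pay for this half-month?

State Income Tax: taxable = £10,210.00 − 2×£340.00 = £9,530.00
  £435.74 + 32.94% × (£9,530.00 − £5,200.00) = £435.74 + 32.94% × £4,330.00 = £1,862.04
Solidarity Surcharge: cap £238,520.00 − YTD £233,710.00 = £4,810.00 subject; 7% × £4,810.00 = £336.70
Total withheld: £1,862.04 + £336.70 = £2,198.74
Net pay: £10,210.00 − £2,198.74 = £8,011.26

£8,011.26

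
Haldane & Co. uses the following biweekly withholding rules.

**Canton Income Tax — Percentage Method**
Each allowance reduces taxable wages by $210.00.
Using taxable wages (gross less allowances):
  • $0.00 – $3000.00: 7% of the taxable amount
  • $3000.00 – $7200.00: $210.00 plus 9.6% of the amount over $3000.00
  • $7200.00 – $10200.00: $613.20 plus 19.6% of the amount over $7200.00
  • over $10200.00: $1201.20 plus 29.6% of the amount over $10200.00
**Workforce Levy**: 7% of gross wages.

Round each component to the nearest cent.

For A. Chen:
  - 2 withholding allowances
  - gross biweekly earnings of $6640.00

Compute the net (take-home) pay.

Canton Income Tax: taxable = $6640.00 − 2×$210.00 = $6220.00
  $210.00 + 9.6% × ($6220.00 − $3000.00) = $210.00 + 9.6% × $3220.00 = $519.12
Workforce Levy: 7% × $6640.00 = $464.80
Total withheld: $519.12 + $464.80 = $983.92
Net pay: $6640.00 − $983.92 = $5656.08

$5656.08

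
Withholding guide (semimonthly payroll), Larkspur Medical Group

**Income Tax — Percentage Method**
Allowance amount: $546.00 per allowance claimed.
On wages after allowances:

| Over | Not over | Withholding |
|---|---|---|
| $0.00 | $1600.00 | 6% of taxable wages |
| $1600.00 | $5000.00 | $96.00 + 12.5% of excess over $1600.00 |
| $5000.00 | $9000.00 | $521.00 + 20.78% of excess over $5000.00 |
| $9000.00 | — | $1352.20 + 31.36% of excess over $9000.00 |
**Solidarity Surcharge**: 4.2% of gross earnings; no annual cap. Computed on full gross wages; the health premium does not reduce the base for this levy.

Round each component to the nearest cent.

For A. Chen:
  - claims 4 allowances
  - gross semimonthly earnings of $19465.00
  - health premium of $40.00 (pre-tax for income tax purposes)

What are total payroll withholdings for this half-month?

$4754.11

Income Tax: taxable = $19465.00 − $40.00 − 4×$546.00 = $17241.00
  $1352.20 + 31.36% × ($17241.00 − $9000.00) = $1352.20 + 31.36% × $8241.00 = $3936.58
Solidarity Surcharge: 4.2% × $19465.00 = $817.53
Total: $3936.58 + $817.53 = $4754.11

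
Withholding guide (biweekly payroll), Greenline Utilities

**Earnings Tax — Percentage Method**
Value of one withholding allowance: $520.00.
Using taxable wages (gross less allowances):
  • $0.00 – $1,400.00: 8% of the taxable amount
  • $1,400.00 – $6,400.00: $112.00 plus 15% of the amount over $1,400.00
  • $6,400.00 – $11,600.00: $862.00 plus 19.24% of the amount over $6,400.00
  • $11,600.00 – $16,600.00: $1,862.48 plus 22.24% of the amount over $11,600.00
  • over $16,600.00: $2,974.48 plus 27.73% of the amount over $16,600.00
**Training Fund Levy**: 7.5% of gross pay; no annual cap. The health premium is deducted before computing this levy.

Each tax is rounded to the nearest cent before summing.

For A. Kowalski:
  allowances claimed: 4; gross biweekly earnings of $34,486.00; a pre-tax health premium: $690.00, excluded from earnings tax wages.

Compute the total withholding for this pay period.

Earnings Tax: taxable = $34,486.00 − $690.00 − 4×$520.00 = $31,716.00
  $2,974.48 + 27.73% × ($31,716.00 − $16,600.00) = $2,974.48 + 27.73% × $15,116.00 = $7,166.15
Training Fund Levy: 7.5% × $33,796.00 = $2,534.70
Total: $7,166.15 + $2,534.70 = $9,700.85

$9,700.85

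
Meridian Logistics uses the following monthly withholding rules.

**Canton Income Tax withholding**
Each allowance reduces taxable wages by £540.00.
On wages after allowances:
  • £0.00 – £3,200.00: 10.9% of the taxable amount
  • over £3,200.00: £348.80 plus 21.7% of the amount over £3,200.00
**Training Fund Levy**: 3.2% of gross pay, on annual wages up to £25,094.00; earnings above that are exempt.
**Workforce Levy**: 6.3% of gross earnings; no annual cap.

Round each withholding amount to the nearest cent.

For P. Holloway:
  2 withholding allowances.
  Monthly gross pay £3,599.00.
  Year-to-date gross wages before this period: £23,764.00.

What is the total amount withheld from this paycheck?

Canton Income Tax: taxable = £3,599.00 − 2×£540.00 = £2,519.00
  10.9% × £2,519.00 = £274.57
Training Fund Levy: cap £25,094.00 − YTD £23,764.00 = £1,330.00 subject; 3.2% × £1,330.00 = £42.56
Workforce Levy: 6.3% × £3,599.00 = £226.74
Total: £274.57 + £42.56 + £226.74 = £543.87

£543.87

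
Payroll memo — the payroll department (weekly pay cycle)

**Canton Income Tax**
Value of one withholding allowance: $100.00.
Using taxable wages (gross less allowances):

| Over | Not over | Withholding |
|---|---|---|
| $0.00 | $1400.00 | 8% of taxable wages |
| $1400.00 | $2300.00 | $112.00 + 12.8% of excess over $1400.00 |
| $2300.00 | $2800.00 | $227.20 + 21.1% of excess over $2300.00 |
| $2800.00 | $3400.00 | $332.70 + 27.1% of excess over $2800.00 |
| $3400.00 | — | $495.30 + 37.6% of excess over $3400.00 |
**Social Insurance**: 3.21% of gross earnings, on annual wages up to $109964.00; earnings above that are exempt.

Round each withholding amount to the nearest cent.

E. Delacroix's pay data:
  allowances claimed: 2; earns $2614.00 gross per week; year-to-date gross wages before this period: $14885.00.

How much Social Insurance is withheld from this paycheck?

$83.91

Social Insurance: 3.21% × $2614.00 = $83.91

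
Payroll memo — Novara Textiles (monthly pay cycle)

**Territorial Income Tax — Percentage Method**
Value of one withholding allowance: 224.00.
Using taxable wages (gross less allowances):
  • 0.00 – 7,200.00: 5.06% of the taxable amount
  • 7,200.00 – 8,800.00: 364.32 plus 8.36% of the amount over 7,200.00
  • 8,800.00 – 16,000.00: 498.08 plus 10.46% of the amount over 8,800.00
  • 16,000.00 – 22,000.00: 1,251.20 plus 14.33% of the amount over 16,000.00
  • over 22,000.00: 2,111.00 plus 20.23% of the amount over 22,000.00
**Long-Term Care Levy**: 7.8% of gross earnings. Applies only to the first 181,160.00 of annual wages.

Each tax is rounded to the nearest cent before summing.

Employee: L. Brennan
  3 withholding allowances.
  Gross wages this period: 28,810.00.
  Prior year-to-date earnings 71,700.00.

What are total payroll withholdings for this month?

5,599.90

Territorial Income Tax: taxable = 28,810.00 − 3×224.00 = 28,138.00
  2,111.00 + 20.23% × (28,138.00 − 22,000.00) = 2,111.00 + 20.23% × 6,138.00 = 3,352.72
Long-Term Care Levy: 7.8% × 28,810.00 = 2,247.18
Total: 3,352.72 + 2,247.18 = 5,599.90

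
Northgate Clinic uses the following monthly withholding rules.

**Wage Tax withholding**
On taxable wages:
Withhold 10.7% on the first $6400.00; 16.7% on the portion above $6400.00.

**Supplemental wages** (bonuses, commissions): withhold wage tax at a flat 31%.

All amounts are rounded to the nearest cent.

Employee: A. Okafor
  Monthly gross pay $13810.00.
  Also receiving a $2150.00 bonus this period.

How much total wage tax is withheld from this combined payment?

$2588.77

Wage Tax: taxable = $13810.00
  $684.80 + 16.7% × ($13810.00 − $6400.00) = $684.80 + 16.7% × $7410.00 = $1922.27
Supplemental (31% flat on bonus): 31% × $2150.00 = $666.50
Total wage tax: $1922.27 + $666.50 = $2588.77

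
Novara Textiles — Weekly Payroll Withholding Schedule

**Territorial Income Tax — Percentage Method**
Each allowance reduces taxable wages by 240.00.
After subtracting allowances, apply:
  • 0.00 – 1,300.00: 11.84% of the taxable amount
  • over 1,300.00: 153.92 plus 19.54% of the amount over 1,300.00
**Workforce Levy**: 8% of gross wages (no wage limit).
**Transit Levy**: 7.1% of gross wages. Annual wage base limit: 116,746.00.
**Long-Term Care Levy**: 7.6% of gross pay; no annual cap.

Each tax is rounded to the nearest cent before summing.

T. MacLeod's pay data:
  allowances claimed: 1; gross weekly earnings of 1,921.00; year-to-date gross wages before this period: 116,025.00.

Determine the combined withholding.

Territorial Income Tax: taxable = 1,921.00 − 1×240.00 = 1,681.00
  153.92 + 19.54% × (1,681.00 − 1,300.00) = 153.92 + 19.54% × 381.00 = 228.37
Workforce Levy: 8% × 1,921.00 = 153.68
Transit Levy: cap 116,746.00 − YTD 116,025.00 = 721.00 subject; 7.1% × 721.00 = 51.19
Long-Term Care Levy: 7.6% × 1,921.00 = 146.00
Total: 228.37 + 153.68 + 51.19 + 146.00 = 579.24

579.24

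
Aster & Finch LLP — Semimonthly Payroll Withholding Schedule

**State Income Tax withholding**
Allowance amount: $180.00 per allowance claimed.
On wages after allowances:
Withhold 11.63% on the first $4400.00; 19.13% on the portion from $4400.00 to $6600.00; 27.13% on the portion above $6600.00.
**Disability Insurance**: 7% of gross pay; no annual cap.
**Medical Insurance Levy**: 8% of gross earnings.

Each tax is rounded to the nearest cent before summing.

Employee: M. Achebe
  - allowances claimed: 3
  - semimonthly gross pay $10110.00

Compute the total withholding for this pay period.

$3254.84

State Income Tax: taxable = $10110.00 − 3×$180.00 = $9570.00
  $932.58 + 27.13% × ($9570.00 − $6600.00) = $932.58 + 27.13% × $2970.00 = $1738.34
Disability Insurance: 7% × $10110.00 = $707.70
Medical Insurance Levy: 8% × $10110.00 = $808.80
Total: $1738.34 + $707.70 + $808.80 = $3254.84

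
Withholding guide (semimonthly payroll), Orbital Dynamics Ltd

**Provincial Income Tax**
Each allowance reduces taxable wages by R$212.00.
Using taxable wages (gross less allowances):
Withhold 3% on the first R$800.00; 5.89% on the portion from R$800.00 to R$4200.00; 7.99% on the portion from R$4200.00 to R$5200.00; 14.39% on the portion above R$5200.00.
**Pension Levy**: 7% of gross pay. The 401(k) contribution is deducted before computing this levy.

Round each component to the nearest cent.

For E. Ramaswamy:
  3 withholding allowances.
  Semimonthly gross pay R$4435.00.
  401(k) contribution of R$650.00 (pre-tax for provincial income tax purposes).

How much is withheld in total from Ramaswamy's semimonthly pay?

R$427.31

Provincial Income Tax: taxable = R$4435.00 − R$650.00 − 3×R$212.00 = R$3149.00
  R$24.00 + 5.89% × (R$3149.00 − R$800.00) = R$24.00 + 5.89% × R$2349.00 = R$162.36
Pension Levy: 7% × R$3785.00 = R$264.95
Total: R$162.36 + R$264.95 = R$427.31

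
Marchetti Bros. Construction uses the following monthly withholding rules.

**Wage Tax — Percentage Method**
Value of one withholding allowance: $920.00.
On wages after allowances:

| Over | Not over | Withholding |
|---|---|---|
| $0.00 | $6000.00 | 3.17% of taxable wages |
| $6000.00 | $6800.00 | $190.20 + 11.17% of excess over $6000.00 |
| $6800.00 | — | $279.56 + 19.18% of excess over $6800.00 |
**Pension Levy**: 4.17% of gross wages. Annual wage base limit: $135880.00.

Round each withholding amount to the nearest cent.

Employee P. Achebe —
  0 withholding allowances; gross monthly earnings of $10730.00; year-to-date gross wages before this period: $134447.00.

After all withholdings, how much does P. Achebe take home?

$9636.91

Wage Tax: taxable = $10730.00
  $279.56 + 19.18% × ($10730.00 − $6800.00) = $279.56 + 19.18% × $3930.00 = $1033.33
Pension Levy: cap $135880.00 − YTD $134447.00 = $1433.00 subject; 4.17% × $1433.00 = $59.76
Total withheld: $1033.33 + $59.76 = $1093.09
Net pay: $10730.00 − $1093.09 = $9636.91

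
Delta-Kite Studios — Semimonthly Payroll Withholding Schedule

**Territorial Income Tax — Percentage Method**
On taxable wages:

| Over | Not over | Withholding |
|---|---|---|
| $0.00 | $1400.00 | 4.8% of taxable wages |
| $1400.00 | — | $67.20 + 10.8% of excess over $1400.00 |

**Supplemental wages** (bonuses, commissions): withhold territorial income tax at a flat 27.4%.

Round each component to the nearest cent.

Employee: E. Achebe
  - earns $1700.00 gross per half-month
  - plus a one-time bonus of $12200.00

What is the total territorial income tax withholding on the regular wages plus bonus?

Territorial Income Tax: taxable = $1700.00
  $67.20 + 10.8% × ($1700.00 − $1400.00) = $67.20 + 10.8% × $300.00 = $99.60
Supplemental (27.4% flat on bonus): 27.4% × $12200.00 = $3342.80
Total territorial income tax: $99.60 + $3342.80 = $3442.40

$3442.40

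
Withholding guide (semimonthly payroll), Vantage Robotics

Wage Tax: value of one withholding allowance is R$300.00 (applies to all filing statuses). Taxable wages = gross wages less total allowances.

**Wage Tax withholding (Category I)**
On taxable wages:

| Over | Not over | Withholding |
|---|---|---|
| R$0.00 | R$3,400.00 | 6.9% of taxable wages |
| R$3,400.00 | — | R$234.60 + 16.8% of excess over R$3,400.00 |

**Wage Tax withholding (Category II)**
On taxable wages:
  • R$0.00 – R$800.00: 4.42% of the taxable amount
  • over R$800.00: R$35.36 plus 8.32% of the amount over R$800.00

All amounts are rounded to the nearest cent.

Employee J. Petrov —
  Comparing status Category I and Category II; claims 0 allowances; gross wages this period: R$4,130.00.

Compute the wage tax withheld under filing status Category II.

R$312.42

Wage Tax (Category II): taxable = R$4,130.00
  R$35.36 + 8.32% × (R$4,130.00 − R$800.00) = R$35.36 + 8.32% × R$3,330.00 = R$312.42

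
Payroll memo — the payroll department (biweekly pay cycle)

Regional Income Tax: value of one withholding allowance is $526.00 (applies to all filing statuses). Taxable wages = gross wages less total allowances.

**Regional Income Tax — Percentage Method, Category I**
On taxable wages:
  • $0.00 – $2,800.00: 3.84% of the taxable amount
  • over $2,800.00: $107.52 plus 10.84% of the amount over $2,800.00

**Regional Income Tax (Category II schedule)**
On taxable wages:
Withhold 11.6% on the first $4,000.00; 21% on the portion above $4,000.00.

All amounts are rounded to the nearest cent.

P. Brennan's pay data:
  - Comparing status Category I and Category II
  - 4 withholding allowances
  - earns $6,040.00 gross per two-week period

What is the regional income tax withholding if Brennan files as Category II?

Regional Income Tax (Category II): taxable = $6,040.00 − 4×$526.00 = $3,936.00
  11.6% × $3,936.00 = $456.58

$456.58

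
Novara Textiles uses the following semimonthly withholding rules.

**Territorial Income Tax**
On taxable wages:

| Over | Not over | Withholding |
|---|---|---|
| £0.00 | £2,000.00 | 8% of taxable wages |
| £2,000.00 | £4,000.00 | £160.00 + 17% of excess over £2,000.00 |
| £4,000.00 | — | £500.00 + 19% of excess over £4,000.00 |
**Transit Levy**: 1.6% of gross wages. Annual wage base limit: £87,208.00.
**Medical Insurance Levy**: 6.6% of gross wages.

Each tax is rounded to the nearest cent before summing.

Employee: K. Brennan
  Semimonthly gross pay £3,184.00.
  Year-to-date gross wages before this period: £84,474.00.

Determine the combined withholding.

£615.16

Territorial Income Tax: taxable = £3,184.00
  £160.00 + 17% × (£3,184.00 − £2,000.00) = £160.00 + 17% × £1,184.00 = £361.28
Transit Levy: cap £87,208.00 − YTD £84,474.00 = £2,734.00 subject; 1.6% × £2,734.00 = £43.74
Medical Insurance Levy: 6.6% × £3,184.00 = £210.14
Total: £361.28 + £43.74 + £210.14 = £615.16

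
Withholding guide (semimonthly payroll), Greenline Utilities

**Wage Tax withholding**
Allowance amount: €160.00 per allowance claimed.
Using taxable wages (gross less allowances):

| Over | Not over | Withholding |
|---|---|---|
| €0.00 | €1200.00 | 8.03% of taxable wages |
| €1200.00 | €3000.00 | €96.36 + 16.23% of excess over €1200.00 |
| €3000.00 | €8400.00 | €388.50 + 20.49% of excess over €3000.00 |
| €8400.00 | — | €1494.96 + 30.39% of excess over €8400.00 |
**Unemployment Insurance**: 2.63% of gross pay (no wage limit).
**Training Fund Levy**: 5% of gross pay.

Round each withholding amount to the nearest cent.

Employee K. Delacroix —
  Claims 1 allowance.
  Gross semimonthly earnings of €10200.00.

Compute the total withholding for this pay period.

€2771.62

Wage Tax: taxable = €10200.00 − 1×€160.00 = €10040.00
  €1494.96 + 30.39% × (€10040.00 − €8400.00) = €1494.96 + 30.39% × €1640.00 = €1993.36
Unemployment Insurance: 2.63% × €10200.00 = €268.26
Training Fund Levy: 5% × €10200.00 = €510.00
Total: €1993.36 + €268.26 + €510.00 = €2771.62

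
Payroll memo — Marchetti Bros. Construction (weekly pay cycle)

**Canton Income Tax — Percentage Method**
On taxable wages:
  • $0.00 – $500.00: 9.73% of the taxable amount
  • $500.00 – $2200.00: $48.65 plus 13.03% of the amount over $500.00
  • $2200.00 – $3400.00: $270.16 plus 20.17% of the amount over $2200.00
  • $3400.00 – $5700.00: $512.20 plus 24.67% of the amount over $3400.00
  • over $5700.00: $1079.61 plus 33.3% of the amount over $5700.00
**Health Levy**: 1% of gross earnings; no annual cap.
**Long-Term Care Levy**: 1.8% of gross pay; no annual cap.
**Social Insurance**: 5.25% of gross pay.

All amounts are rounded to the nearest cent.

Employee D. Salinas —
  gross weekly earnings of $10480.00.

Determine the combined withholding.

Canton Income Tax: taxable = $10480.00
  $1079.61 + 33.3% × ($10480.00 − $5700.00) = $1079.61 + 33.3% × $4780.00 = $2671.35
Health Levy: 1% × $10480.00 = $104.80
Long-Term Care Levy: 1.8% × $10480.00 = $188.64
Social Insurance: 5.25% × $10480.00 = $550.20
Total: $2671.35 + $104.80 + $188.64 + $550.20 = $3514.99

$3514.99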